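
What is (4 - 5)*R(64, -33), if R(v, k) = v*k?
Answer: 2112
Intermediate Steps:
R(v, k) = k*v
(4 - 5)*R(64, -33) = (4 - 5)*(-33*64) = -1*(-2112) = 2112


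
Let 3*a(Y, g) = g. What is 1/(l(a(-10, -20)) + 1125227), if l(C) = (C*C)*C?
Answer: 27/30373129 ≈ 8.8894e-7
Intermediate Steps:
a(Y, g) = g/3
l(C) = C³ (l(C) = C²*C = C³)
1/(l(a(-10, -20)) + 1125227) = 1/(((⅓)*(-20))³ + 1125227) = 1/((-20/3)³ + 1125227) = 1/(-8000/27 + 1125227) = 1/(30373129/27) = 27/30373129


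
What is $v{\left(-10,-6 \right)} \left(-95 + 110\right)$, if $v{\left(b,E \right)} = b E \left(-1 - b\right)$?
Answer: $8100$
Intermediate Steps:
$v{\left(b,E \right)} = E b \left(-1 - b\right)$
$v{\left(-10,-6 \right)} \left(-95 + 110\right) = \left(-1\right) \left(-6\right) \left(-10\right) \left(1 - 10\right) \left(-95 + 110\right) = \left(-1\right) \left(-6\right) \left(-10\right) \left(-9\right) 15 = 540 \cdot 15 = 8100$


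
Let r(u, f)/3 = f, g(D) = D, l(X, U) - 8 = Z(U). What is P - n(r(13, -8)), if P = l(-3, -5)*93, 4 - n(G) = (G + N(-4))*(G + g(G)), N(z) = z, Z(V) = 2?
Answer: 2270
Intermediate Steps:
l(X, U) = 10 (l(X, U) = 8 + 2 = 10)
r(u, f) = 3*f
n(G) = 4 - 2*G*(-4 + G) (n(G) = 4 - (G - 4)*(G + G) = 4 - (-4 + G)*2*G = 4 - 2*G*(-4 + G))
P = 930 (P = 10*93 = 930)
P - n(r(13, -8)) = 930 - (4 - 2*(3*(-8))² + 8*(3*(-8))) = 930 - (4 - 2*(-24)² + 8*(-24)) = 930 - (4 - 2*576 - 192) = 930 - (4 - 1152 - 192) = 930 - 1*(-1340) = 930 + 1340 = 2270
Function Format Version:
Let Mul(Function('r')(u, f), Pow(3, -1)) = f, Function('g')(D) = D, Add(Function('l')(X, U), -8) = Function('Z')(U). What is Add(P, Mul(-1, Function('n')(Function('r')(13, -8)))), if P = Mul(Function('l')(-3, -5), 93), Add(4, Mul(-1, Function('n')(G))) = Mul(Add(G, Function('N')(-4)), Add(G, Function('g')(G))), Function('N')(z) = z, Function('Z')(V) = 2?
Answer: 2270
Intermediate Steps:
Function('l')(X, U) = 10 (Function('l')(X, U) = Add(8, 2) = 10)
Function('r')(u, f) = Mul(3, f)
Function('n')(G) = Add(4, Mul(-2, G, Add(-4, G))) (Function('n')(G) = Add(4, Mul(-1, Mul(Add(G, -4), Add(G, G)))) = Add(4, Mul(-1, Mul(Add(-4, G), Mul(2, G)))) = Add(4, Mul(-1, Mul(2, G, Add(-4, G)))) = Add(4, Mul(-2, G, Add(-4, G))))
P = 930 (P = Mul(10, 93) = 930)
Add(P, Mul(-1, Function('n')(Function('r')(13, -8)))) = Add(930, Mul(-1, Add(4, Mul(-2, Pow(Mul(3, -8), 2)), Mul(8, Mul(3, -8))))) = Add(930, Mul(-1, Add(4, Mul(-2, Pow(-24, 2)), Mul(8, -24)))) = Add(930, Mul(-1, Add(4, Mul(-2, 576), -192))) = Add(930, Mul(-1, Add(4, -1152, -192))) = Add(930, Mul(-1, -1340)) = Add(930, 1340) = 2270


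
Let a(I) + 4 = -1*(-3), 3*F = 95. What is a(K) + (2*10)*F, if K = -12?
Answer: 1897/3 ≈ 632.33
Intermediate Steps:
F = 95/3 (F = (⅓)*95 = 95/3 ≈ 31.667)
a(I) = -1 (a(I) = -4 - 1*(-3) = -4 + 3 = -1)
a(K) + (2*10)*F = -1 + (2*10)*(95/3) = -1 + 20*(95/3) = -1 + 1900/3 = 1897/3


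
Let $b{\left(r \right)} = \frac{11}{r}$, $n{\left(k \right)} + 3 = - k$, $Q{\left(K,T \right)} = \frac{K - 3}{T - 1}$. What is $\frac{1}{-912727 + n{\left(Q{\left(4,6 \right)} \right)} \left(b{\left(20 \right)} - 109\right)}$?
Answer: $- \frac{25}{22809499} \approx -1.096 \cdot 10^{-6}$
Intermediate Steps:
$Q{\left(K,T \right)} = \frac{-3 + K}{-1 + T}$
$n{\left(k \right)} = -3 - k$
$\frac{1}{-912727 + n{\left(Q{\left(4,6 \right)} \right)} \left(b{\left(20 \right)} - 109\right)} = \frac{1}{-912727 + \left(-3 - \frac{-3 + 4}{-1 + 6}\right) \left(\frac{11}{20} - 109\right)} = \frac{1}{-912727 + \left(-3 - \frac{1}{5} \cdot 1\right) \left(11 \cdot \frac{1}{20} - 109\right)} = \frac{1}{-912727 + \left(-3 - \frac{1}{5} \cdot 1\right) \left(\frac{11}{20} - 109\right)} = \frac{1}{-912727 + \left(-3 - \frac{1}{5}\right) \left(- \frac{2169}{20}\right)} = \frac{1}{-912727 - - \frac{8676}{25}} = \frac{1}{-912727 + \frac{8676}{25}} = \frac{1}{- \frac{22809499}{25}} = - \frac{25}{22809499}$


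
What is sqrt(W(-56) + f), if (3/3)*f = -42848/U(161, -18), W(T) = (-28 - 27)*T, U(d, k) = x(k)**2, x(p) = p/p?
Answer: 2*I*sqrt(9942) ≈ 199.42*I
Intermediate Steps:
x(p) = 1
U(d, k) = 1 (U(d, k) = 1**2 = 1)
W(T) = -55*T
f = -42848 (f = -42848/1 = -42848*1 = -42848)
sqrt(W(-56) + f) = sqrt(-55*(-56) - 42848) = sqrt(3080 - 42848) = sqrt(-39768) = 2*I*sqrt(9942)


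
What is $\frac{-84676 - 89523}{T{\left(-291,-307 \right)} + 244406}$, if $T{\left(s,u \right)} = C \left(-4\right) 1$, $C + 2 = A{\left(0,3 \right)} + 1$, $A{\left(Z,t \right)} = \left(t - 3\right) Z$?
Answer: $- \frac{174199}{244410} \approx -0.71273$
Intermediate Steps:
$A{\left(Z,t \right)} = Z \left(-3 + t\right)$ ($A{\left(Z,t \right)} = \left(-3 + t\right) Z = Z \left(-3 + t\right)$)
$C = -1$ ($C = -2 + \left(0 \left(-3 + 3\right) + 1\right) = -2 + \left(0 \cdot 0 + 1\right) = -2 + \left(0 + 1\right) = -2 + 1 = -1$)
$T{\left(s,u \right)} = 4$ ($T{\left(s,u \right)} = \left(-1\right) \left(-4\right) 1 = 4 \cdot 1 = 4$)
$\frac{-84676 - 89523}{T{\left(-291,-307 \right)} + 244406} = \frac{-84676 - 89523}{4 + 244406} = - \frac{174199}{244410}$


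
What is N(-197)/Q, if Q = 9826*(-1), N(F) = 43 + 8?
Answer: -3/578 ≈ -0.0051903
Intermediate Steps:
N(F) = 51
Q = -9826
N(-197)/Q = 51/(-9826) = 51*(-1/9826) = -3/578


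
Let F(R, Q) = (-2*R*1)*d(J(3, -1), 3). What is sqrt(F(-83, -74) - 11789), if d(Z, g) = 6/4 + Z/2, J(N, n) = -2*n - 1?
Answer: 3*I*sqrt(1273) ≈ 107.04*I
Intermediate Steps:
J(N, n) = -1 - 2*n
d(Z, g) = 3/2 + Z/2 (d(Z, g) = 6*(1/4) + Z*(1/2) = 3/2 + Z/2)
F(R, Q) = -4*R (F(R, Q) = (-2*R*1)*(3/2 + (-1 - 2*(-1))/2) = (-2*R)*(3/2 + (-1 + 2)/2) = (-2*R)*(3/2 + (1/2)*1) = (-2*R)*(3/2 + 1/2) = -2*R*2 = -4*R)
sqrt(F(-83, -74) - 11789) = sqrt(-4*(-83) - 11789) = sqrt(332 - 11789) = sqrt(-11457) = 3*I*sqrt(1273)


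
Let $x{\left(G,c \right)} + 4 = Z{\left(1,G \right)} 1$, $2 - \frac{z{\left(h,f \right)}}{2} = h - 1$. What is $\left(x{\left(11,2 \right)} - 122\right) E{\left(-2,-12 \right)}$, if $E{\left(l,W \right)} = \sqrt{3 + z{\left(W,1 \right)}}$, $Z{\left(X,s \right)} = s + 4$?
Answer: $- 111 \sqrt{33} \approx -637.65$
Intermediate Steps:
$z{\left(h,f \right)} = 6 - 2 h$ ($z{\left(h,f \right)} = 4 - 2 \left(h - 1\right) = 4 - 2 \left(-1 + h\right) = 4 - \left(-2 + 2 h\right) = 6 - 2 h$)
$Z{\left(X,s \right)} = 4 + s$
$x{\left(G,c \right)} = G$ ($x{\left(G,c \right)} = -4 + \left(4 + G\right) 1 = -4 + \left(4 + G\right) = G$)
$E{\left(l,W \right)} = \sqrt{9 - 2 W}$ ($E{\left(l,W \right)} = \sqrt{3 - \left(-6 + 2 W\right)} = \sqrt{9 - 2 W}$)
$\left(x{\left(11,2 \right)} - 122\right) E{\left(-2,-12 \right)} = \left(11 - 122\right) \sqrt{9 - -24} = - 111 \sqrt{9 + 24} = - 111 \sqrt{33}$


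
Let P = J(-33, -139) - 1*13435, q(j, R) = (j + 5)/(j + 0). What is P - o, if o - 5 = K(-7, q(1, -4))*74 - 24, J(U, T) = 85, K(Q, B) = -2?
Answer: -13183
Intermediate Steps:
q(j, R) = (5 + j)/j
P = -13350 (P = 85 - 1*13435 = 85 - 13435 = -13350)
o = -167 (o = 5 + (-2*74 - 24) = 5 + (-148 - 24) = 5 - 172 = -167)
P - o = -13350 - 1*(-167) = -13350 + 167 = -13183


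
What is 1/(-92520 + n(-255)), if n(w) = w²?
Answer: -1/27495 ≈ -3.6370e-5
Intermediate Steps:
1/(-92520 + n(-255)) = 1/(-92520 + (-255)²) = 1/(-92520 + 65025) = 1/(-27495) = -1/27495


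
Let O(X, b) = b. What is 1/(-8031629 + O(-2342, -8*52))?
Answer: -1/8032045 ≈ -1.2450e-7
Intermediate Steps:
1/(-8031629 + O(-2342, -8*52)) = 1/(-8031629 - 8*52) = 1/(-8031629 - 416) = 1/(-8032045) = -1/8032045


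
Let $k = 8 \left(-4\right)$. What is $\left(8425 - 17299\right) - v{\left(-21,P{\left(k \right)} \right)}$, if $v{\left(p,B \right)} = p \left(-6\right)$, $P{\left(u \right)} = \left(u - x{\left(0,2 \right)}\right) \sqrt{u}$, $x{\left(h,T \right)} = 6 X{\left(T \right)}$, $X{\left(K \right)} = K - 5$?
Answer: $-9000$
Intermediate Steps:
$X{\left(K \right)} = -5 + K$
$k = -32$
$x{\left(h,T \right)} = -30 + 6 T$ ($x{\left(h,T \right)} = 6 \left(-5 + T\right) = -30 + 6 T$)
$P{\left(u \right)} = \sqrt{u} \left(18 + u\right)$ ($P{\left(u \right)} = \left(u - \left(-30 + 6 \cdot 2\right)\right) \sqrt{u} = \left(u - \left(-30 + 12\right)\right) \sqrt{u} = \left(u - -18\right) \sqrt{u} = \left(u + 18\right) \sqrt{u} = \left(18 + u\right) \sqrt{u} = \sqrt{u} \left(18 + u\right)$)
$v{\left(p,B \right)} = - 6 p$
$\left(8425 - 17299\right) - v{\left(-21,P{\left(k \right)} \right)} = \left(8425 - 17299\right) - \left(-6\right) \left(-21\right) = -8874 - 126 = -9000$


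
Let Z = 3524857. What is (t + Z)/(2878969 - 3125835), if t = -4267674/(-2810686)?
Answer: -2476817622394/173465702519 ≈ -14.278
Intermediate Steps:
t = 2133837/1405343 (t = -4267674*(-1/2810686) = 2133837/1405343 ≈ 1.5184)
(t + Z)/(2878969 - 3125835) = (2133837/1405343 + 3524857)/(2878969 - 3125835) = (4953635244788/1405343)/(-246866) = (4953635244788/1405343)*(-1/246866) = -2476817622394/173465702519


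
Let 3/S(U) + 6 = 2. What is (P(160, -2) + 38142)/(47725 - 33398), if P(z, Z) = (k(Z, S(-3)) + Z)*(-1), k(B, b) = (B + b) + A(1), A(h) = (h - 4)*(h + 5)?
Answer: 152659/57308 ≈ 2.6638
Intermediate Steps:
A(h) = (-4 + h)*(5 + h)
S(U) = -¾ (S(U) = 3/(-6 + 2) = 3/(-4) = 3*(-¼) = -¾)
k(B, b) = -18 + B + b (k(B, b) = (B + b) + (-20 + 1 + 1²) = (B + b) + (-20 + 1 + 1) = (B + b) - 18 = -18 + B + b)
P(z, Z) = 75/4 - 2*Z (P(z, Z) = ((-18 + Z - ¾) + Z)*(-1) = ((-75/4 + Z) + Z)*(-1) = (-75/4 + 2*Z)*(-1) = 75/4 - 2*Z)
(P(160, -2) + 38142)/(47725 - 33398) = ((75/4 - 2*(-2)) + 38142)/(47725 - 33398) = ((75/4 + 4) + 38142)/14327 = (91/4 + 38142)*(1/14327) = (152659/4)*(1/14327) = 152659/57308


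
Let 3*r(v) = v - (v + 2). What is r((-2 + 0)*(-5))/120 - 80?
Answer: -14401/180 ≈ -80.006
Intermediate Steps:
r(v) = -2/3 (r(v) = (v - (v + 2))/3 = (v - (2 + v))/3 = (v + (-2 - v))/3 = (1/3)*(-2) = -2/3)
r((-2 + 0)*(-5))/120 - 80 = -2/3/120 - 80 = (1/120)*(-2/3) - 80 = -1/180 - 80 = -14401/180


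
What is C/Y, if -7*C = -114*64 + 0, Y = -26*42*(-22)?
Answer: 304/7007 ≈ 0.043385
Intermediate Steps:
Y = 24024 (Y = -1092*(-22) = 24024)
C = 7296/7 (C = -(-114*64 + 0)/7 = -(-7296 + 0)/7 = -⅐*(-7296) = 7296/7 ≈ 1042.3)
C/Y = (7296/7)/24024 = (7296/7)*(1/24024) = 304/7007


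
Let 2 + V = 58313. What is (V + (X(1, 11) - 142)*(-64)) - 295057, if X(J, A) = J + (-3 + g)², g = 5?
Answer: -227978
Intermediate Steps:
V = 58311 (V = -2 + 58313 = 58311)
X(J, A) = 4 + J (X(J, A) = J + (-3 + 5)² = J + 2² = J + 4 = 4 + J)
(V + (X(1, 11) - 142)*(-64)) - 295057 = (58311 + ((4 + 1) - 142)*(-64)) - 295057 = (58311 + (5 - 142)*(-64)) - 295057 = (58311 - 137*(-64)) - 295057 = (58311 + 8768) - 295057 = 67079 - 295057 = -227978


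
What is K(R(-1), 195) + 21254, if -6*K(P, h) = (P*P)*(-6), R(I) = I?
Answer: 21255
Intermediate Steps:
K(P, h) = P² (K(P, h) = -P*P*(-6)/6 = -P²*(-6)/6 = -(-1)*P² = P²)
K(R(-1), 195) + 21254 = (-1)² + 21254 = 1 + 21254 = 21255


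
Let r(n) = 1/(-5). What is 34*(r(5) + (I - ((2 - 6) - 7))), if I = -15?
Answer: -714/5 ≈ -142.80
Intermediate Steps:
r(n) = -1/5 (r(n) = 1*(-1/5) = -1/5)
34*(r(5) + (I - ((2 - 6) - 7))) = 34*(-1/5 + (-15 - ((2 - 6) - 7))) = 34*(-1/5 + (-15 - (-4 - 7))) = 34*(-1/5 + (-15 - 1*(-11))) = 34*(-1/5 + (-15 + 11)) = 34*(-1/5 - 4) = 34*(-21/5) = -714/5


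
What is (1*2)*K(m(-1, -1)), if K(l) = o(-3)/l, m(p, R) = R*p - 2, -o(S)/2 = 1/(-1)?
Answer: -4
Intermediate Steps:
o(S) = 2 (o(S) = -2/(-1) = -2*(-1) = 2)
m(p, R) = -2 + R*p
K(l) = 2/l
(1*2)*K(m(-1, -1)) = (1*2)*(2/(-2 - 1*(-1))) = 2*(2/(-2 + 1)) = 2*(2/(-1)) = 2*(2*(-1)) = 2*(-2) = -4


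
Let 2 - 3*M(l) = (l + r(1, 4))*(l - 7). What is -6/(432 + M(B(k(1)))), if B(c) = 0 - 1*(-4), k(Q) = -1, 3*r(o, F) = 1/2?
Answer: -36/2621 ≈ -0.013735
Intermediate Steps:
r(o, F) = 1/6 (r(o, F) = (1/3)/2 = (1/3)*(1/2) = 1/6)
B(c) = 4 (B(c) = 0 + 4 = 4)
M(l) = 2/3 - (-7 + l)*(1/6 + l)/3 (M(l) = 2/3 - (l + 1/6)*(l - 7)/3 = 2/3 - (1/6 + l)*(-7 + l)/3 = 2/3 - (-7 + l)*(1/6 + l)/3)
-6/(432 + M(B(k(1)))) = -6/(432 + (19/18 - 1/3*4**2 + (41/18)*4)) = -6/(432 + (19/18 - 1/3*16 + 82/9)) = -6/(432 + (19/18 - 16/3 + 82/9)) = -6/(432 + 29/6) = -6/2621/6 = -6*6/2621 = -36/2621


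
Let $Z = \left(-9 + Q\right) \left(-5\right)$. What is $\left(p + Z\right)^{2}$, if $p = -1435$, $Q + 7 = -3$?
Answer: $1795600$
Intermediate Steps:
$Q = -10$ ($Q = -7 - 3 = -10$)
$Z = 95$ ($Z = \left(-9 - 10\right) \left(-5\right) = \left(-19\right) \left(-5\right) = 95$)
$\left(p + Z\right)^{2} = \left(-1435 + 95\right)^{2} = \left(-1340\right)^{2} = 1795600$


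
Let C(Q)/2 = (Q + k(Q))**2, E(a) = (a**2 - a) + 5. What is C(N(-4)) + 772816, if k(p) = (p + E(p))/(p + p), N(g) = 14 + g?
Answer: 6186249/8 ≈ 7.7328e+5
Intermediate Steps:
E(a) = 5 + a**2 - a
k(p) = (5 + p**2)/(2*p) (k(p) = (p + (5 + p**2 - p))/(p + p) = (5 + p**2)/((2*p)) = (5 + p**2)*(1/(2*p)) = (5 + p**2)/(2*p))
C(Q) = 2*(Q + (5 + Q**2)/(2*Q))**2
C(N(-4)) + 772816 = (5 + 3*(14 - 4)**2)**2/(2*(14 - 4)**2) + 772816 = (1/2)*(5 + 3*10**2)**2/10**2 + 772816 = (1/2)*(1/100)*(5 + 3*100)**2 + 772816 = (1/2)*(1/100)*(5 + 300)**2 + 772816 = (1/2)*(1/100)*305**2 + 772816 = (1/2)*(1/100)*93025 + 772816 = 3721/8 + 772816 = 6186249/8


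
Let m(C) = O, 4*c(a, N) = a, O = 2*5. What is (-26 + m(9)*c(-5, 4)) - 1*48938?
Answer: -97953/2 ≈ -48977.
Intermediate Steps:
O = 10
c(a, N) = a/4
m(C) = 10
(-26 + m(9)*c(-5, 4)) - 1*48938 = (-26 + 10*((1/4)*(-5))) - 1*48938 = (-26 + 10*(-5/4)) - 48938 = (-26 - 25/2) - 48938 = -77/2 - 48938 = -97953/2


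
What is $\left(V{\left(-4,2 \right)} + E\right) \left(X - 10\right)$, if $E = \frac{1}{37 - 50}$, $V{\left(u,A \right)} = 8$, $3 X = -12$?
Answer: $- \frac{1442}{13} \approx -110.92$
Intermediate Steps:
$X = -4$ ($X = \frac{1}{3} \left(-12\right) = -4$)
$E = - \frac{1}{13}$ ($E = \frac{1}{-13} = - \frac{1}{13} \approx -0.076923$)
$\left(V{\left(-4,2 \right)} + E\right) \left(X - 10\right) = \left(8 - \frac{1}{13}\right) \left(-4 - 10\right) = \frac{103 \left(-4 - 10\right)}{13} = \frac{103}{13} \left(-14\right) = - \frac{1442}{13}$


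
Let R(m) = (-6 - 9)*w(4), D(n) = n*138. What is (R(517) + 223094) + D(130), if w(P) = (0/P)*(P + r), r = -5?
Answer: 241034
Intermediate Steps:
w(P) = 0 (w(P) = (0/P)*(P - 5) = 0*(-5 + P) = 0)
D(n) = 138*n
R(m) = 0 (R(m) = (-6 - 9)*0 = -15*0 = 0)
(R(517) + 223094) + D(130) = (0 + 223094) + 138*130 = 223094 + 17940 = 241034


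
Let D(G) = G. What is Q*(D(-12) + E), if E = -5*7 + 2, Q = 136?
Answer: -6120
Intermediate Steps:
E = -33 (E = -35 + 2 = -33)
Q*(D(-12) + E) = 136*(-12 - 33) = 136*(-45) = -6120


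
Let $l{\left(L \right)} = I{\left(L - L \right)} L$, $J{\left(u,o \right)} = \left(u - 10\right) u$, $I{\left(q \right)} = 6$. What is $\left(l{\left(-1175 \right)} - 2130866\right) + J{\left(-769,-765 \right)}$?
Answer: $-1538865$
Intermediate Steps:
$J{\left(u,o \right)} = u \left(-10 + u\right)$ ($J{\left(u,o \right)} = \left(-10 + u\right) u = u \left(-10 + u\right)$)
$l{\left(L \right)} = 6 L$
$\left(l{\left(-1175 \right)} - 2130866\right) + J{\left(-769,-765 \right)} = \left(6 \left(-1175\right) - 2130866\right) - 769 \left(-10 - 769\right) = \left(-7050 - 2130866\right) - -599051 = -2137916 + 599051 = -1538865$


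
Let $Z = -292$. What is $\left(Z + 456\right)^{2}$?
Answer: $26896$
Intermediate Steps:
$\left(Z + 456\right)^{2} = \left(-292 + 456\right)^{2} = 164^{2} = 26896$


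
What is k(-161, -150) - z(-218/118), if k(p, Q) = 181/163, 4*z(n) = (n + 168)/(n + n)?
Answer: 1755721/142136 ≈ 12.352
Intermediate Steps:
z(n) = (168 + n)/(8*n) (z(n) = ((n + 168)/(n + n))/4 = ((168 + n)/((2*n)))/4 = ((168 + n)*(1/(2*n)))/4 = ((168 + n)/(2*n))/4 = (168 + n)/(8*n))
k(p, Q) = 181/163 (k(p, Q) = 181*(1/163) = 181/163)
k(-161, -150) - z(-218/118) = 181/163 - (168 - 218/118)/(8*((-218/118))) = 181/163 - (168 - 218*1/118)/(8*((-218*1/118))) = 181/163 - (168 - 109/59)/(8*(-109/59)) = 181/163 - (-59)*9803/(8*109*59) = 181/163 - 1*(-9803/872) = 181/163 + 9803/872 = 1755721/142136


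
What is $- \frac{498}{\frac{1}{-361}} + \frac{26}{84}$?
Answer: $\frac{7550689}{42} \approx 1.7978 \cdot 10^{5}$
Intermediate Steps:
$- \frac{498}{\frac{1}{-361}} + \frac{26}{84} = - \frac{498}{- \frac{1}{361}} + 26 \cdot \frac{1}{84} = \left(-498\right) \left(-361\right) + \frac{13}{42} = 179778 + \frac{13}{42} = \frac{7550689}{42}$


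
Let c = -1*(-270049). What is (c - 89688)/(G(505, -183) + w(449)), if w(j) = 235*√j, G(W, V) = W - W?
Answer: 180361*√449/105515 ≈ 36.220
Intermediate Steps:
G(W, V) = 0
c = 270049
(c - 89688)/(G(505, -183) + w(449)) = (270049 - 89688)/(0 + 235*√449) = 180361/((235*√449)) = 180361*(√449/105515) = 180361*√449/105515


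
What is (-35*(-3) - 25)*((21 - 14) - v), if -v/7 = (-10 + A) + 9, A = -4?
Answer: -2240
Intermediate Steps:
v = 35 (v = -7*((-10 - 4) + 9) = -7*(-14 + 9) = -7*(-5) = 35)
(-35*(-3) - 25)*((21 - 14) - v) = (-35*(-3) - 25)*((21 - 14) - 1*35) = (105 - 25)*(7 - 35) = 80*(-28) = -2240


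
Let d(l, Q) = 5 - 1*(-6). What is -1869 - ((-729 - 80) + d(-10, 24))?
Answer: -1071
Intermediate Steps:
d(l, Q) = 11 (d(l, Q) = 5 + 6 = 11)
-1869 - ((-729 - 80) + d(-10, 24)) = -1869 - ((-729 - 80) + 11) = -1869 - (-809 + 11) = -1869 - 1*(-798) = -1869 + 798 = -1071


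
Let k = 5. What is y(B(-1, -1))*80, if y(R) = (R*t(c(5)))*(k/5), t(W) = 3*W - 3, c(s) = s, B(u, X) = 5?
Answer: 4800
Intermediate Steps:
t(W) = -3 + 3*W
y(R) = 12*R (y(R) = (R*(-3 + 3*5))*(5/5) = (R*(-3 + 15))*(5*(⅕)) = (R*12)*1 = (12*R)*1 = 12*R)
y(B(-1, -1))*80 = (12*5)*80 = 60*80 = 4800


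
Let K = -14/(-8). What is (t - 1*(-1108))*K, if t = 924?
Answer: 3556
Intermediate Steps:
K = 7/4 (K = -14*(-⅛) = 7/4 ≈ 1.7500)
(t - 1*(-1108))*K = (924 - 1*(-1108))*(7/4) = (924 + 1108)*(7/4) = 2032*(7/4) = 3556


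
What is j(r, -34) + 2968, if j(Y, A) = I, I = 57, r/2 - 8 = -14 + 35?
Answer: 3025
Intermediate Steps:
r = 58 (r = 16 + 2*(-14 + 35) = 16 + 2*21 = 16 + 42 = 58)
j(Y, A) = 57
j(r, -34) + 2968 = 57 + 2968 = 3025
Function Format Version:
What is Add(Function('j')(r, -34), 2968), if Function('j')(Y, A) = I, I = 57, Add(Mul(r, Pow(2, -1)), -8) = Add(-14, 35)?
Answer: 3025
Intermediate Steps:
r = 58 (r = Add(16, Mul(2, Add(-14, 35))) = Add(16, Mul(2, 21)) = Add(16, 42) = 58)
Function('j')(Y, A) = 57
Add(Function('j')(r, -34), 2968) = Add(57, 2968) = 3025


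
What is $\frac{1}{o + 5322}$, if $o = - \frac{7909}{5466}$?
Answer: $\frac{5466}{29082143} \approx 0.00018795$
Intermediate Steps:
$o = - \frac{7909}{5466}$ ($o = \left(-7909\right) \frac{1}{5466} = - \frac{7909}{5466} \approx -1.4469$)
$\frac{1}{o + 5322} = \frac{1}{- \frac{7909}{5466} + 5322} = \frac{1}{\frac{29082143}{5466}} = \frac{5466}{29082143}$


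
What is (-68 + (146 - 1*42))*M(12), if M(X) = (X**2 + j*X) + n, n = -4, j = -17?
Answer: -2304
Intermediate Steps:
M(X) = -4 + X**2 - 17*X (M(X) = (X**2 - 17*X) - 4 = -4 + X**2 - 17*X)
(-68 + (146 - 1*42))*M(12) = (-68 + (146 - 1*42))*(-4 + 12**2 - 17*12) = (-68 + (146 - 42))*(-4 + 144 - 204) = (-68 + 104)*(-64) = 36*(-64) = -2304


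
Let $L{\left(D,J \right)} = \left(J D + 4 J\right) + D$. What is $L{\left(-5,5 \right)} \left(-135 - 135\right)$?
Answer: $2700$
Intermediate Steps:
$L{\left(D,J \right)} = D + 4 J + D J$ ($L{\left(D,J \right)} = \left(D J + 4 J\right) + D = \left(4 J + D J\right) + D = D + 4 J + D J$)
$L{\left(-5,5 \right)} \left(-135 - 135\right) = \left(-5 + 4 \cdot 5 - 25\right) \left(-135 - 135\right) = \left(-5 + 20 - 25\right) \left(-270\right) = \left(-10\right) \left(-270\right) = 2700$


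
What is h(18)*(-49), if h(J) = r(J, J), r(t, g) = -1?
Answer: 49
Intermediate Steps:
h(J) = -1
h(18)*(-49) = -1*(-49) = 49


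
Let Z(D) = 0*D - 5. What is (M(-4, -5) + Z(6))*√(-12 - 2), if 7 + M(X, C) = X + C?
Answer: -21*I*√14 ≈ -78.575*I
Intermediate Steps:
Z(D) = -5 (Z(D) = 0 - 5 = -5)
M(X, C) = -7 + C + X (M(X, C) = -7 + (X + C) = -7 + (C + X) = -7 + C + X)
(M(-4, -5) + Z(6))*√(-12 - 2) = ((-7 - 5 - 4) - 5)*√(-12 - 2) = (-16 - 5)*√(-14) = -21*I*√14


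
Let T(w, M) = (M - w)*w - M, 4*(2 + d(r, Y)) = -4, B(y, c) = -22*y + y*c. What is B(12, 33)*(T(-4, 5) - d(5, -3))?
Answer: -5016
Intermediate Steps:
B(y, c) = -22*y + c*y
d(r, Y) = -3 (d(r, Y) = -2 + (¼)*(-4) = -2 - 1 = -3)
T(w, M) = -M + w*(M - w) (T(w, M) = w*(M - w) - M = -M + w*(M - w))
B(12, 33)*(T(-4, 5) - d(5, -3)) = (12*(-22 + 33))*((-1*5 - 1*(-4)² + 5*(-4)) - 1*(-3)) = (12*11)*((-5 - 1*16 - 20) + 3) = 132*((-5 - 16 - 20) + 3) = 132*(-41 + 3) = 132*(-38) = -5016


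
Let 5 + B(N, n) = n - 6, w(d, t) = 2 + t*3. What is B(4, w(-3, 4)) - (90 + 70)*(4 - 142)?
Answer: 22083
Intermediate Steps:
w(d, t) = 2 + 3*t
B(N, n) = -11 + n (B(N, n) = -5 + (n - 6) = -5 + (-6 + n) = -11 + n)
B(4, w(-3, 4)) - (90 + 70)*(4 - 142) = (-11 + (2 + 3*4)) - (90 + 70)*(4 - 142) = (-11 + (2 + 12)) - 160*(-138) = (-11 + 14) - 1*(-22080) = 3 + 22080 = 22083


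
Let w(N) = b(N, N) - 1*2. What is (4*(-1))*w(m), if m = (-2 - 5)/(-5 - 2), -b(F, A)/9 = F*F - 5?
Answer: -136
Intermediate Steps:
b(F, A) = 45 - 9*F**2 (b(F, A) = -9*(F*F - 5) = -9*(F**2 - 5) = -9*(-5 + F**2) = 45 - 9*F**2)
m = 1 (m = -7/(-7) = -7*(-1/7) = 1)
w(N) = 43 - 9*N**2 (w(N) = (45 - 9*N**2) - 1*2 = (45 - 9*N**2) - 2 = 43 - 9*N**2)
(4*(-1))*w(m) = (4*(-1))*(43 - 9*1**2) = -4*(43 - 9*1) = -4*(43 - 9) = -4*34 = -136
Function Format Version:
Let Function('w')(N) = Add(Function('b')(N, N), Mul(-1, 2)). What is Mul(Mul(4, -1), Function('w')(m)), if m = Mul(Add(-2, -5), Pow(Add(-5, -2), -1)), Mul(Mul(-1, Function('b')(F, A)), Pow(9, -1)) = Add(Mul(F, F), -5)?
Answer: -136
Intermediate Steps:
Function('b')(F, A) = Add(45, Mul(-9, Pow(F, 2))) (Function('b')(F, A) = Mul(-9, Add(Mul(F, F), -5)) = Mul(-9, Add(Pow(F, 2), -5)) = Mul(-9, Add(-5, Pow(F, 2))) = Add(45, Mul(-9, Pow(F, 2))))
m = 1 (m = Mul(-7, Pow(-7, -1)) = Mul(-7, Rational(-1, 7)) = 1)
Function('w')(N) = Add(43, Mul(-9, Pow(N, 2))) (Function('w')(N) = Add(Add(45, Mul(-9, Pow(N, 2))), Mul(-1, 2)) = Add(Add(45, Mul(-9, Pow(N, 2))), -2) = Add(43, Mul(-9, Pow(N, 2))))
Mul(Mul(4, -1), Function('w')(m)) = Mul(Mul(4, -1), Add(43, Mul(-9, Pow(1, 2)))) = Mul(-4, Add(43, Mul(-9, 1))) = Mul(-4, Add(43, -9)) = Mul(-4, 34) = -136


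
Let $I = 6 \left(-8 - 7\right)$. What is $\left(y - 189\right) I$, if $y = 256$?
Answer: $-6030$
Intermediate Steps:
$I = -90$ ($I = 6 \left(-15\right) = -90$)
$\left(y - 189\right) I = \left(256 - 189\right) \left(-90\right) = 67 \left(-90\right) = -6030$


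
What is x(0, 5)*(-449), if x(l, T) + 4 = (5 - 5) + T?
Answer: -449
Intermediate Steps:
x(l, T) = -4 + T (x(l, T) = -4 + ((5 - 5) + T) = -4 + (0 + T) = -4 + T)
x(0, 5)*(-449) = (-4 + 5)*(-449) = 1*(-449) = -449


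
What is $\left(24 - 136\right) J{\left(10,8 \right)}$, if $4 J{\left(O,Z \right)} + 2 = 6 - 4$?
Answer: $0$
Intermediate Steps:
$J{\left(O,Z \right)} = 0$ ($J{\left(O,Z \right)} = - \frac{1}{2} + \frac{6 - 4}{4} = - \frac{1}{2} + \frac{1}{4} \cdot 2 = - \frac{1}{2} + \frac{1}{2} = 0$)
$\left(24 - 136\right) J{\left(10,8 \right)} = \left(24 - 136\right) 0 = \left(-112\right) 0 = 0$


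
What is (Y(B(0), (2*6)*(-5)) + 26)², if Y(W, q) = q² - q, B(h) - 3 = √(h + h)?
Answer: 13586596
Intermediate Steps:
B(h) = 3 + √2*√h (B(h) = 3 + √(h + h) = 3 + √(2*h) = 3 + √2*√h)
(Y(B(0), (2*6)*(-5)) + 26)² = (((2*6)*(-5))*(-1 + (2*6)*(-5)) + 26)² = ((12*(-5))*(-1 + 12*(-5)) + 26)² = (-60*(-1 - 60) + 26)² = (-60*(-61) + 26)² = (3660 + 26)² = 3686² = 13586596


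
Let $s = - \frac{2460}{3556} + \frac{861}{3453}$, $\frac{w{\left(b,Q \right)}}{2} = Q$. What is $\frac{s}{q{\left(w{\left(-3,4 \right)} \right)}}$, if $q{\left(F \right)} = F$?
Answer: $- \frac{226361}{4092956} \approx -0.055305$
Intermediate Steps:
$w{\left(b,Q \right)} = 2 Q$
$s = - \frac{452722}{1023239}$ ($s = \left(-2460\right) \frac{1}{3556} + 861 \cdot \frac{1}{3453} = - \frac{615}{889} + \frac{287}{1151} = - \frac{452722}{1023239} \approx -0.44244$)
$\frac{s}{q{\left(w{\left(-3,4 \right)} \right)}} = - \frac{452722}{1023239 \cdot 2 \cdot 4} = - \frac{452722}{1023239 \cdot 8} = \left(- \frac{452722}{1023239}\right) \frac{1}{8} = - \frac{226361}{4092956}$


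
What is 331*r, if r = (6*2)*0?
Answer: 0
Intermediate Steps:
r = 0 (r = 12*0 = 0)
331*r = 331*0 = 0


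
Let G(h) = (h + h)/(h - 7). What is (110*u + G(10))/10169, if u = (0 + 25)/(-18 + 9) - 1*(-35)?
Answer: 31960/91521 ≈ 0.34921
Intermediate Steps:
u = 290/9 (u = 25/(-9) + 35 = 25*(-⅑) + 35 = -25/9 + 35 = 290/9 ≈ 32.222)
G(h) = 2*h/(-7 + h) (G(h) = (2*h)/(-7 + h) = 2*h/(-7 + h))
(110*u + G(10))/10169 = (110*(290/9) + 2*10/(-7 + 10))/10169 = (31900/9 + 2*10/3)*(1/10169) = (31900/9 + 2*10*(⅓))*(1/10169) = (31900/9 + 20/3)*(1/10169) = (31960/9)*(1/10169) = 31960/91521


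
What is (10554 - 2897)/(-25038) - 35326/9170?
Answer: -36719503/8830710 ≈ -4.1582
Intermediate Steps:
(10554 - 2897)/(-25038) - 35326/9170 = 7657*(-1/25038) - 35326*1/9170 = -589/1926 - 17663/4585 = -36719503/8830710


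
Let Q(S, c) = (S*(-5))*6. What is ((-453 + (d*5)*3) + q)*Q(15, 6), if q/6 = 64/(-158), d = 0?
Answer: 16190550/79 ≈ 2.0494e+5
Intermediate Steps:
Q(S, c) = -30*S (Q(S, c) = -5*S*6 = -30*S)
q = -192/79 (q = 6*(64/(-158)) = 6*(64*(-1/158)) = 6*(-32/79) = -192/79 ≈ -2.4304)
((-453 + (d*5)*3) + q)*Q(15, 6) = ((-453 + (0*5)*3) - 192/79)*(-30*15) = ((-453 + 0*3) - 192/79)*(-450) = ((-453 + 0) - 192/79)*(-450) = (-453 - 192/79)*(-450) = -35979/79*(-450) = 16190550/79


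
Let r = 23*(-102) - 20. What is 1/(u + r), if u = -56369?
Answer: -1/58735 ≈ -1.7026e-5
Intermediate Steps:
r = -2366 (r = -2346 - 20 = -2366)
1/(u + r) = 1/(-56369 - 2366) = 1/(-58735) = -1/58735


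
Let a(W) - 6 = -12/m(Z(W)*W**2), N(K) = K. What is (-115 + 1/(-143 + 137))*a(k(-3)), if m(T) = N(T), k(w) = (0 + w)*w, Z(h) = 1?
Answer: -54589/81 ≈ -673.94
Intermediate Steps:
k(w) = w**2 (k(w) = w*w = w**2)
m(T) = T
a(W) = 6 - 12/W**2
(-115 + 1/(-143 + 137))*a(k(-3)) = (-115 + 1/(-143 + 137))*(6 - 12/((-3)**2)**2) = (-115 + 1/(-6))*(6 - 12/9**2) = (-115 - 1/6)*(6 - 12*1/81) = -691*(6 - 4/27)/6 = -691/6*158/27 = -54589/81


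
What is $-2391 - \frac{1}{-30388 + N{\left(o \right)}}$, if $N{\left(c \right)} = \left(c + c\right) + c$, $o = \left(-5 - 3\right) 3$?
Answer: $- \frac{72829859}{30460} \approx -2391.0$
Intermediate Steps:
$o = -24$ ($o = \left(-8\right) 3 = -24$)
$N{\left(c \right)} = 3 c$ ($N{\left(c \right)} = 2 c + c = 3 c$)
$-2391 - \frac{1}{-30388 + N{\left(o \right)}} = -2391 - \frac{1}{-30388 + 3 \left(-24\right)} = -2391 - \frac{1}{-30388 - 72} = -2391 - \frac{1}{-30460} = -2391 - - \frac{1}{30460} = -2391 + \frac{1}{30460} = - \frac{72829859}{30460}$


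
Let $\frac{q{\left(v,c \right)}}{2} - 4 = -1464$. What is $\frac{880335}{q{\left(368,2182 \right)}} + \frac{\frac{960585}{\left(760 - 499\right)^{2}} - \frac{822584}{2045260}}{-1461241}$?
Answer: $- \frac{5845574777109816517}{19389298185787320} \approx -301.48$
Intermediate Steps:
$q{\left(v,c \right)} = -2920$ ($q{\left(v,c \right)} = 8 + 2 \left(-1464\right) = 8 - 2928 = -2920$)
$\frac{880335}{q{\left(368,2182 \right)}} + \frac{\frac{960585}{\left(760 - 499\right)^{2}} - \frac{822584}{2045260}}{-1461241} = \frac{880335}{-2920} + \frac{\frac{960585}{\left(760 - 499\right)^{2}} - \frac{822584}{2045260}}{-1461241} = 880335 \left(- \frac{1}{2920}\right) + \left(\frac{960585}{261^{2}} - \frac{29378}{73045}\right) \left(- \frac{1}{1461241}\right) = - \frac{176067}{584} + \left(\frac{960585}{68121} - \frac{29378}{73045}\right) \left(- \frac{1}{1461241}\right) = - \frac{176067}{584} + \left(960585 \cdot \frac{1}{68121} - \frac{29378}{73045}\right) \left(- \frac{1}{1461241}\right) = - \frac{176067}{584} + \left(\frac{320195}{22707} - \frac{29378}{73045}\right) \left(- \frac{1}{1461241}\right) = - \frac{176067}{584} + \frac{22721557529}{1658632815} \left(- \frac{1}{1461241}\right) = - \frac{176067}{584} - \frac{22721557529}{2423662273223415} = - \frac{5845574777109816517}{19389298185787320}$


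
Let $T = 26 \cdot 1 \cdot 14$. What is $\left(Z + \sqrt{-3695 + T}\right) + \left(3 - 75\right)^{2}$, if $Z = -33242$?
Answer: $-28058 + i \sqrt{3331} \approx -28058.0 + 57.715 i$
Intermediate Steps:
$T = 364$ ($T = 26 \cdot 14 = 364$)
$\left(Z + \sqrt{-3695 + T}\right) + \left(3 - 75\right)^{2} = \left(-33242 + \sqrt{-3695 + 364}\right) + \left(3 - 75\right)^{2} = \left(-33242 + \sqrt{-3331}\right) + \left(-72\right)^{2} = \left(-33242 + i \sqrt{3331}\right) + 5184 = -28058 + i \sqrt{3331}$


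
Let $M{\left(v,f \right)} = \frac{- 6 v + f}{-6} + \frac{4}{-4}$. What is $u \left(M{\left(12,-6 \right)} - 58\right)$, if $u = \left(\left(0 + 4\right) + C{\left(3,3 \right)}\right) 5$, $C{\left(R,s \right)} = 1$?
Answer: $-1150$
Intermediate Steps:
$M{\left(v,f \right)} = -1 + v - \frac{f}{6}$ ($M{\left(v,f \right)} = \left(f - 6 v\right) \left(- \frac{1}{6}\right) + 4 \left(- \frac{1}{4}\right) = \left(v - \frac{f}{6}\right) - 1 = -1 + v - \frac{f}{6}$)
$u = 25$ ($u = \left(\left(0 + 4\right) + 1\right) 5 = \left(4 + 1\right) 5 = 5 \cdot 5 = 25$)
$u \left(M{\left(12,-6 \right)} - 58\right) = 25 \left(\left(-1 + 12 - -1\right) - 58\right) = 25 \left(\left(-1 + 12 + 1\right) - 58\right) = 25 \left(12 - 58\right) = 25 \left(-46\right) = -1150$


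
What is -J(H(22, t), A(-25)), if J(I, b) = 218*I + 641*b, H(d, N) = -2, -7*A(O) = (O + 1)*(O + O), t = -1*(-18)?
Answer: 772252/7 ≈ 1.1032e+5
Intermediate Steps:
t = 18
A(O) = -2*O*(1 + O)/7 (A(O) = -(O + 1)*(O + O)/7 = -(1 + O)*2*O/7 = -2*O*(1 + O)/7)
-J(H(22, t), A(-25)) = -(218*(-2) + 641*(-2/7*(-25)*(1 - 25))) = -(-436 + 641*(-2/7*(-25)*(-24))) = -(-436 + 641*(-1200/7)) = -(-436 - 769200/7) = -1*(-772252/7) = 772252/7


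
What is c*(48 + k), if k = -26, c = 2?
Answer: 44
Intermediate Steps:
c*(48 + k) = 2*(48 - 26) = 2*22 = 44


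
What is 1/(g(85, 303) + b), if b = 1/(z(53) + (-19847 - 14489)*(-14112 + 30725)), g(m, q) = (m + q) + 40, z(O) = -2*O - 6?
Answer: 570424080/244141506239 ≈ 0.0023364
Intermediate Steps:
z(O) = -6 - 2*O
g(m, q) = 40 + m + q
b = -1/570424080 (b = 1/((-6 - 2*53) + (-19847 - 14489)*(-14112 + 30725)) = 1/((-6 - 106) - 34336*16613) = 1/(-112 - 570423968) = 1/(-570424080) = -1/570424080 ≈ -1.7531e-9)
1/(g(85, 303) + b) = 1/((40 + 85 + 303) - 1/570424080) = 1/(428 - 1/570424080) = 1/(244141506239/570424080) = 570424080/244141506239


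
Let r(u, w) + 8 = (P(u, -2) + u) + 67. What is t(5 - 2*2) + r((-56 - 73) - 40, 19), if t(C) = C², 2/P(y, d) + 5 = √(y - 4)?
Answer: -10796/99 - I*√173/99 ≈ -109.05 - 0.13286*I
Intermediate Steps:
P(y, d) = 2/(-5 + √(-4 + y)) (P(y, d) = 2/(-5 + √(y - 4)) = 2/(-5 + √(-4 + y)))
r(u, w) = 59 + u + 2/(-5 + √(-4 + u)) (r(u, w) = -8 + ((2/(-5 + √(-4 + u)) + u) + 67) = -8 + ((u + 2/(-5 + √(-4 + u))) + 67) = -8 + (67 + u + 2/(-5 + √(-4 + u))) = 59 + u + 2/(-5 + √(-4 + u)))
t(5 - 2*2) + r((-56 - 73) - 40, 19) = (5 - 2*2)² + (59 + ((-56 - 73) - 40) + 2/(-5 + √(-4 + ((-56 - 73) - 40)))) = (5 - 4)² + (59 + (-129 - 40) + 2/(-5 + √(-4 + (-129 - 40)))) = 1² + (59 - 169 + 2/(-5 + √(-4 - 169))) = 1 + (59 - 169 + 2/(-5 + √(-173))) = 1 + (59 - 169 + 2/(-5 + I*√173)) = 1 + (-110 + 2/(-5 + I*√173)) = -109 + 2/(-5 + I*√173)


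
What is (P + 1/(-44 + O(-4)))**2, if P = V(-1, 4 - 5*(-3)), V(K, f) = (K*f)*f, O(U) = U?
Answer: 300294241/2304 ≈ 1.3034e+5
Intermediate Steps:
V(K, f) = K*f**2
P = -361 (P = -(4 - 5*(-3))**2 = -(4 + 15)**2 = -1*19**2 = -1*361 = -361)
(P + 1/(-44 + O(-4)))**2 = (-361 + 1/(-44 - 4))**2 = (-361 + 1/(-48))**2 = (-361 - 1/48)**2 = (-17329/48)**2 = 300294241/2304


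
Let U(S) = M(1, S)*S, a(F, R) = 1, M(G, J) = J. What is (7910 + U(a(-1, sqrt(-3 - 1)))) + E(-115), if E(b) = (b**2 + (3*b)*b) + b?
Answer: 60696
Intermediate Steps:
U(S) = S**2 (U(S) = S*S = S**2)
E(b) = b + 4*b**2 (E(b) = (b**2 + 3*b**2) + b = 4*b**2 + b = b + 4*b**2)
(7910 + U(a(-1, sqrt(-3 - 1)))) + E(-115) = (7910 + 1**2) - 115*(1 + 4*(-115)) = (7910 + 1) - 115*(1 - 460) = 7911 - 115*(-459) = 7911 + 52785 = 60696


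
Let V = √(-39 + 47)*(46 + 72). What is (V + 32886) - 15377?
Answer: 17509 + 236*√2 ≈ 17843.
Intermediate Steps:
V = 236*√2 (V = √8*118 = (2*√2)*118 = 236*√2 ≈ 333.75)
(V + 32886) - 15377 = (236*√2 + 32886) - 15377 = (32886 + 236*√2) - 15377 = 17509 + 236*√2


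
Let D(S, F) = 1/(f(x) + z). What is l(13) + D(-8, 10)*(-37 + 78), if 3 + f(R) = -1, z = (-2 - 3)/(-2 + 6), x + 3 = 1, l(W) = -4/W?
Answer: -2216/273 ≈ -8.1172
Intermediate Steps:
x = -2 (x = -3 + 1 = -2)
z = -5/4 ≈ -1.2500
f(R) = -4 (f(R) = -3 - 1 = -4)
D(S, F) = -4/21 (D(S, F) = 1/(-4 - 5/4) = 1/(-21/4) = -4/21)
l(13) + D(-8, 10)*(-37 + 78) = -4/13 - 4*(-37 + 78)/21 = -4*1/13 - 4/21*41 = -4/13 - 164/21 = -2216/273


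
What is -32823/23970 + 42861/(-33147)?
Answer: -235040239/88281510 ≈ -2.6624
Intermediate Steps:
-32823/23970 + 42861/(-33147) = -32823*1/23970 + 42861*(-1/33147) = -10941/7990 - 14287/11049 = -235040239/88281510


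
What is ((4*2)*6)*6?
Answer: 288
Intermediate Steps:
((4*2)*6)*6 = (8*6)*6 = 48*6 = 288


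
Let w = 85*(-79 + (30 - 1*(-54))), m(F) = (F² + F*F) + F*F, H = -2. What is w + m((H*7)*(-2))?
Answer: 2777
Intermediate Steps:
m(F) = 3*F² (m(F) = (F² + F²) + F² = 2*F² + F² = 3*F²)
w = 425 (w = 85*(-79 + (30 + 54)) = 85*(-79 + 84) = 85*5 = 425)
w + m((H*7)*(-2)) = 425 + 3*(-2*7*(-2))² = 425 + 3*(-14*(-2))² = 425 + 3*28² = 425 + 3*784 = 425 + 2352 = 2777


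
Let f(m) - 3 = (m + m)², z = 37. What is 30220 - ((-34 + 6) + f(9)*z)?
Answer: 18149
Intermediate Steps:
f(m) = 3 + 4*m² (f(m) = 3 + (m + m)² = 3 + (2*m)² = 3 + 4*m²)
30220 - ((-34 + 6) + f(9)*z) = 30220 - ((-34 + 6) + (3 + 4*9²)*37) = 30220 - (-28 + (3 + 4*81)*37) = 30220 - (-28 + (3 + 324)*37) = 30220 - (-28 + 327*37) = 30220 - (-28 + 12099) = 30220 - 1*12071 = 30220 - 12071 = 18149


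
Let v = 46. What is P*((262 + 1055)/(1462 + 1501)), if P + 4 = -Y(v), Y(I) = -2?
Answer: -2634/2963 ≈ -0.88896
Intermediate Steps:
P = -2 (P = -4 - 1*(-2) = -4 + 2 = -2)
P*((262 + 1055)/(1462 + 1501)) = -2*(262 + 1055)/(1462 + 1501) = -2634/2963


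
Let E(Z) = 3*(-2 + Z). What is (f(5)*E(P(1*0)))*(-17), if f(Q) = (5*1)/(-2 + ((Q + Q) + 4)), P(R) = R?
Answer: 85/2 ≈ 42.500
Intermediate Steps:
f(Q) = 5/(2 + 2*Q) (f(Q) = 5/(-2 + (2*Q + 4)) = 5/(-2 + (4 + 2*Q)) = 5/(2 + 2*Q))
E(Z) = -6 + 3*Z
(f(5)*E(P(1*0)))*(-17) = ((5/(2*(1 + 5)))*(-6 + 3*(1*0)))*(-17) = (((5/2)/6)*(-6 + 3*0))*(-17) = (((5/2)*(⅙))*(-6 + 0))*(-17) = ((5/12)*(-6))*(-17) = -5/2*(-17) = 85/2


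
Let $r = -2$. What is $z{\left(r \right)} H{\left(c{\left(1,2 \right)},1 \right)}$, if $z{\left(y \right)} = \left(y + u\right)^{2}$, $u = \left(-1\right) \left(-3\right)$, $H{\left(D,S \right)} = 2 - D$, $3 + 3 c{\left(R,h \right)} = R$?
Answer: $\frac{8}{3} \approx 2.6667$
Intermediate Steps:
$c{\left(R,h \right)} = -1 + \frac{R}{3}$
$u = 3$
$z{\left(y \right)} = \left(3 + y\right)^{2}$ ($z{\left(y \right)} = \left(y + 3\right)^{2} = \left(3 + y\right)^{2}$)
$z{\left(r \right)} H{\left(c{\left(1,2 \right)},1 \right)} = \left(3 - 2\right)^{2} \left(2 - \left(-1 + \frac{1}{3} \cdot 1\right)\right) = 1^{2} \left(2 - \left(-1 + \frac{1}{3}\right)\right) = 1 \left(2 - - \frac{2}{3}\right) = 1 \left(2 + \frac{2}{3}\right) = 1 \cdot \frac{8}{3} = \frac{8}{3}$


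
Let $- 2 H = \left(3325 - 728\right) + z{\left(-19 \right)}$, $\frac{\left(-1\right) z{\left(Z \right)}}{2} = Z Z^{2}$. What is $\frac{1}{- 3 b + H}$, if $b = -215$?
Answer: $- \frac{2}{15025} \approx -0.00013311$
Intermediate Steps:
$z{\left(Z \right)} = - 2 Z^{3}$ ($z{\left(Z \right)} = - 2 Z Z^{2} = - 2 Z^{3}$)
$H = - \frac{16315}{2}$ ($H = - \frac{\left(3325 - 728\right) - 2 \left(-19\right)^{3}}{2} = - \frac{2597 - -13718}{2} = - \frac{2597 + 13718}{2} = \left(- \frac{1}{2}\right) 16315 = - \frac{16315}{2} \approx -8157.5$)
$\frac{1}{- 3 b + H} = \frac{1}{\left(-3\right) \left(-215\right) - \frac{16315}{2}} = \frac{1}{645 - \frac{16315}{2}} = \frac{1}{- \frac{15025}{2}} = - \frac{2}{15025}$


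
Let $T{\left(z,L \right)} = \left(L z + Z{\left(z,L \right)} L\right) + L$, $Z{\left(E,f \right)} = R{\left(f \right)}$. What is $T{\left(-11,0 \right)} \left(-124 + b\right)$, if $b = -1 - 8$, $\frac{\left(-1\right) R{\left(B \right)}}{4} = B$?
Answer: $0$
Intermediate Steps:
$R{\left(B \right)} = - 4 B$
$Z{\left(E,f \right)} = - 4 f$
$T{\left(z,L \right)} = L - 4 L^{2} + L z$ ($T{\left(z,L \right)} = \left(L z + - 4 L L\right) + L = \left(L z - 4 L^{2}\right) + L = \left(- 4 L^{2} + L z\right) + L = L - 4 L^{2} + L z$)
$b = -9$ ($b = -1 - 8 = -9$)
$T{\left(-11,0 \right)} \left(-124 + b\right) = 0 \left(1 - 11 - 0\right) \left(-124 - 9\right) = 0 \left(1 - 11 + 0\right) \left(-133\right) = 0 \left(-10\right) \left(-133\right) = 0 \left(-133\right) = 0$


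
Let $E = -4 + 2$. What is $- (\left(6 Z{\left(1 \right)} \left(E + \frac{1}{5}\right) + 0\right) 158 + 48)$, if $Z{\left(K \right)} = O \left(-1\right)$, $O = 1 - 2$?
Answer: $\frac{8292}{5} \approx 1658.4$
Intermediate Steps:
$O = -1$ ($O = 1 - 2 = -1$)
$E = -2$
$Z{\left(K \right)} = 1$ ($Z{\left(K \right)} = \left(-1\right) \left(-1\right) = 1$)
$- (\left(6 Z{\left(1 \right)} \left(E + \frac{1}{5}\right) + 0\right) 158 + 48) = - (\left(6 \cdot 1 \left(-2 + \frac{1}{5}\right) + 0\right) 158 + 48) = - (\left(6 \cdot 1 \left(- \frac{9}{5}\right) + 0\right) 158 + 48) = - (\left(6 \left(- \frac{9}{5}\right) + 0\right) 158 + 48) = - (\left(- \frac{54}{5} + 0\right) 158 + 48) = - (\left(- \frac{54}{5}\right) 158 + 48) = - (- \frac{8532}{5} + 48) = \left(-1\right) \left(- \frac{8292}{5}\right) = \frac{8292}{5}$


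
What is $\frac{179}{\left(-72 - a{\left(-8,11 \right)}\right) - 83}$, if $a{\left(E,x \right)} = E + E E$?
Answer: $- \frac{179}{211} \approx -0.84834$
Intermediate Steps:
$a{\left(E,x \right)} = E + E^{2}$
$\frac{179}{\left(-72 - a{\left(-8,11 \right)}\right) - 83} = \frac{179}{\left(-72 - - 8 \left(1 - 8\right)\right) - 83} = \frac{179}{\left(-72 - \left(-8\right) \left(-7\right)\right) - 83} = \frac{179}{\left(-72 - 56\right) - 83} = \frac{179}{-128 - 83} = \frac{179}{-211} = 179 \left(- \frac{1}{211}\right) = - \frac{179}{211}$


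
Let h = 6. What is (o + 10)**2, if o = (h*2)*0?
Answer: 100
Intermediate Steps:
o = 0 (o = (6*2)*0 = 12*0 = 0)
(o + 10)**2 = (0 + 10)**2 = 10**2 = 100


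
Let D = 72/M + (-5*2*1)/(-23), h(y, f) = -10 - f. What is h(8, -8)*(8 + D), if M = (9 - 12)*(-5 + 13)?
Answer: -250/23 ≈ -10.870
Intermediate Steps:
M = -24 (M = -3*8 = -24)
D = -59/23 (D = 72/(-24) + (-5*2*1)/(-23) = 72*(-1/24) - 10*1*(-1/23) = -3 - 10*(-1/23) = -3 + 10/23 = -59/23 ≈ -2.5652)
h(8, -8)*(8 + D) = (-10 - 1*(-8))*(8 - 59/23) = (-10 + 8)*(125/23) = -2*125/23 = -250/23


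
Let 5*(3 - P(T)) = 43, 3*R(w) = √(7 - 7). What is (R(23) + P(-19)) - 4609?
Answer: -23073/5 ≈ -4614.6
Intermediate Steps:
R(w) = 0 (R(w) = √(7 - 7)/3 = √0/3 = (⅓)*0 = 0)
P(T) = -28/5 (P(T) = 3 - ⅕*43 = 3 - 43/5 = -28/5)
(R(23) + P(-19)) - 4609 = (0 - 28/5) - 4609 = -28/5 - 4609 = -23073/5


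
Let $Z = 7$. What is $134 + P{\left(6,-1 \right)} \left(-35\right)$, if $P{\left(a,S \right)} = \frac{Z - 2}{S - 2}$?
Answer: $\frac{577}{3} \approx 192.33$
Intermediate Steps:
$P{\left(a,S \right)} = \frac{5}{-2 + S}$ ($P{\left(a,S \right)} = \frac{7 - 2}{S - 2} = \frac{5}{-2 + S}$)
$134 + P{\left(6,-1 \right)} \left(-35\right) = 134 + \frac{5}{-2 - 1} \left(-35\right) = 134 + \frac{5}{-3} \left(-35\right) = 134 + 5 \left(- \frac{1}{3}\right) \left(-35\right) = 134 - - \frac{175}{3} = 134 + \frac{175}{3} = \frac{577}{3}$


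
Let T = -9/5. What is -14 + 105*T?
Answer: -203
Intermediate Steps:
T = -9/5 (T = -9*⅕ = -9/5 ≈ -1.8000)
-14 + 105*T = -14 + 105*(-9/5) = -14 - 189 = -203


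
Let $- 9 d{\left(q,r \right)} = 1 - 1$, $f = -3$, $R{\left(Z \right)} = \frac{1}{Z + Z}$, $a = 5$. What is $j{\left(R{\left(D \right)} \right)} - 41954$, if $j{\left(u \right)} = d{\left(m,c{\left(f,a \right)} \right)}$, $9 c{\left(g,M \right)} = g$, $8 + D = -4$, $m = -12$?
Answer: $-41954$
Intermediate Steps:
$D = -12$ ($D = -8 - 4 = -12$)
$R{\left(Z \right)} = \frac{1}{2 Z}$
$c{\left(g,M \right)} = \frac{g}{9}$
$d{\left(q,r \right)} = 0$ ($d{\left(q,r \right)} = - \frac{1 - 1}{9} = \left(- \frac{1}{9}\right) 0 = 0$)
$j{\left(u \right)} = 0$
$j{\left(R{\left(D \right)} \right)} - 41954 = 0 - 41954 = -41954$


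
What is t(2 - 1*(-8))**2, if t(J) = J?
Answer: 100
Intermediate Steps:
t(2 - 1*(-8))**2 = (2 - 1*(-8))**2 = (2 + 8)**2 = 10**2 = 100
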